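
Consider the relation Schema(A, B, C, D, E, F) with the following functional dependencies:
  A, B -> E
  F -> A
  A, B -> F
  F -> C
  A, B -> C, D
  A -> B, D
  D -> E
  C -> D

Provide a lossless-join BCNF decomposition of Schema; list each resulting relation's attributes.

{A, B, C, F}; {C, D}; {D, E}

Candidate keys of the original relation: {A}, {F}.
Within {A, B, C, D, E, F}: {D}⁺ ∩ {A, B, C, D, E, F} = {D, E}, not the whole set, so D -> E violates BCNF; decompose into {D, E} and {A, B, C, D, F}.
{D, E}: every determinant is a superkey — BCNF.
Within {A, B, C, D, F}: {C}⁺ ∩ {A, B, C, D, F} = {C, D}, not the whole set, so C -> D violates BCNF; decompose into {C, D} and {A, B, C, F}.
{C, D}: every determinant is a superkey — BCNF.
{A, B, C, F}: every determinant is a superkey — BCNF.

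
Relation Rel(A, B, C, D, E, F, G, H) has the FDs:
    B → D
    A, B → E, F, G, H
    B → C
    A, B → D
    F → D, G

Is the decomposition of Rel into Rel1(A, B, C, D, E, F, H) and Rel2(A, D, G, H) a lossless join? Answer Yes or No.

No

Common attributes: {A, D, H}; their closure is {A, D, H}.
The closure covers neither Rel1 nor Rel2 entirely; the join is not lossless.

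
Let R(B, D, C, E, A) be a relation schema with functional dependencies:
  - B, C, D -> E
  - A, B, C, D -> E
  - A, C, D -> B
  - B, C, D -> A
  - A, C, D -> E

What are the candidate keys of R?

No FD produces {C, D}, so they must be in every candidate key.
{A, C, D}⁺ = {A, B, C, D, E} — all of the relation — so {A, C, D} is a candidate key.
{B, C, D}⁺ = {A, B, C, D, E} — all of the relation — so {B, C, D} is a candidate key.
Any other superkey properly contains one of these, so there are no further candidate keys.

{A, C, D}, {B, C, D}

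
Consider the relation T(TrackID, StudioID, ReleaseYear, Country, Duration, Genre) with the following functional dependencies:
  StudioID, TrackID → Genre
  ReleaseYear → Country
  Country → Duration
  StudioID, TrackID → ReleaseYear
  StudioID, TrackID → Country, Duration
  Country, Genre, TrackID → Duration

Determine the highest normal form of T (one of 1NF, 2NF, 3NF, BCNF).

Candidate key: {StudioID, TrackID}. Prime attributes: {StudioID, TrackID}.
For ReleaseYear → Country we have {ReleaseYear}⁺ = {Country, Duration, ReleaseYear}; {ReleaseYear} is not a superkey, so BCNF fails.
Because {Country} is non-prime and the left side of ReleaseYear → Country is not a superkey, the relation is not in 3NF.
No non-prime attribute depends on a proper subset of any candidate key, so 2NF holds.

2NF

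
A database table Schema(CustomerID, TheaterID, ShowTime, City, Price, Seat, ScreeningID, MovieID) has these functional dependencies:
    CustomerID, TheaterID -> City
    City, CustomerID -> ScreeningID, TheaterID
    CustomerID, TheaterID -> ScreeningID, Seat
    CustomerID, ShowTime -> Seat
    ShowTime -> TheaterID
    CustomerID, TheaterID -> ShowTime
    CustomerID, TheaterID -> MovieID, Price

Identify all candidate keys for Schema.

No FD produces {CustomerID}, so it must be in every candidate key.
{City, CustomerID} is a candidate key since {City, CustomerID}⁺ = {City, CustomerID, MovieID, Price, ScreeningID, Seat, ShowTime, TheaterID} covers every attribute.
{CustomerID, ShowTime} is a candidate key since {CustomerID, ShowTime}⁺ = {City, CustomerID, MovieID, Price, ScreeningID, Seat, ShowTime, TheaterID} covers every attribute.
{CustomerID, TheaterID} is a candidate key since {CustomerID, TheaterID}⁺ = {City, CustomerID, MovieID, Price, ScreeningID, Seat, ShowTime, TheaterID} covers every attribute.
No proper subset of any of these is a key, and no other minimal superkey exists.

{City, CustomerID}, {CustomerID, ShowTime}, {CustomerID, TheaterID}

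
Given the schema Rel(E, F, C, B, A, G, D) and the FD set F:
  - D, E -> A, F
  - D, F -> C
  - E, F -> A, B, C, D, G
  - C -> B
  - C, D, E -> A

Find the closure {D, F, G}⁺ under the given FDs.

Start with {D, F, G}.
D, F -> C applies; add {C} → now {C, D, F, G}.
C -> B applies; add {B} → now {B, C, D, F, G}.
No further FD applies.

{B, C, D, F, G}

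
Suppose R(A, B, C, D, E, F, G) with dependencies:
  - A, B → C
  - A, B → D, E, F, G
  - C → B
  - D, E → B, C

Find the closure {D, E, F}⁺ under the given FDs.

Start with {D, E, F}.
D, E → B, C applies; add {B, C} → now {B, C, D, E, F}.
No further FD applies.

{B, C, D, E, F}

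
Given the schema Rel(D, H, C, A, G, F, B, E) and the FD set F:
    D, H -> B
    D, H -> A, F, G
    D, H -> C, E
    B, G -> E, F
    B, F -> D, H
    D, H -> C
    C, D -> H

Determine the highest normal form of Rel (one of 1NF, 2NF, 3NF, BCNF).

Candidate keys: {B, F}, {B, G}, {C, D}, {D, H}. Prime attributes: {B, C, D, F, G, H}.
The left-hand side of every FD is a superkey, so BCNF is satisfied.

BCNF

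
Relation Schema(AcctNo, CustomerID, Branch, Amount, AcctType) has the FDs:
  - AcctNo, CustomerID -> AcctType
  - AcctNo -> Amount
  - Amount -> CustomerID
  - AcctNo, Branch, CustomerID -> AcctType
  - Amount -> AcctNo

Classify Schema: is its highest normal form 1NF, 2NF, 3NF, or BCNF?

Candidate keys: {AcctNo, Branch}, {Amount, Branch}. Prime attributes: {AcctNo, Amount, Branch}.
AcctNo, CustomerID -> AcctType breaks BCNF: {AcctNo, CustomerID}⁺ = {AcctNo, AcctType, Amount, CustomerID}, so {AcctNo, CustomerID} is not a superkey.
Because {AcctType} is non-prime and the left side of AcctNo, CustomerID -> AcctType is not a superkey, the relation is not in 3NF.
{AcctNo} is a proper subset of the key {AcctNo, Branch}, and {AcctNo}⁺ contains the non-prime attributes {AcctType, CustomerID} — a partial dependency, so 2NF is violated.

1NF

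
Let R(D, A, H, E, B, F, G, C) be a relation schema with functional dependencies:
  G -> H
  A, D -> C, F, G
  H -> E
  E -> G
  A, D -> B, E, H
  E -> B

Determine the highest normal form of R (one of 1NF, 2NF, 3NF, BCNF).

Candidate key: {A, D}. Prime attributes: {A, D}.
G -> H breaks BCNF: {G}⁺ = {B, E, G, H}, so {G} is not a superkey.
G -> H has non-prime {H} on the right and a non-superkey on the left, so 3NF fails.
No non-prime attribute depends on a proper subset of any candidate key, so 2NF holds.

2NF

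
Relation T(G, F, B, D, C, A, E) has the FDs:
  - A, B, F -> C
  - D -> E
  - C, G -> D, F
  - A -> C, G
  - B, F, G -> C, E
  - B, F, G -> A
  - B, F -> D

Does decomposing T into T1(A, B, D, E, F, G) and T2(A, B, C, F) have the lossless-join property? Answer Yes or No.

The shared attributes are {A, B, F} and {A, B, F}⁺ = {A, B, C, D, E, F, G}.
Since T1 ⊆ {A, B, C, D, E, F, G}, the intersection is a superkey of T1; the decomposition is lossless.

Yes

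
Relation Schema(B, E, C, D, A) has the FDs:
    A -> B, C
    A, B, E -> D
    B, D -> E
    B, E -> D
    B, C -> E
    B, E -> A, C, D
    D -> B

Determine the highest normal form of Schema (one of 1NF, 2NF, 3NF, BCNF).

BCNF

Candidate keys: {A}, {B, C}, {B, E}, {D}. Prime attributes: {A, B, C, D, E}.
Every FD has a superkey on the left, so the relation is in BCNF.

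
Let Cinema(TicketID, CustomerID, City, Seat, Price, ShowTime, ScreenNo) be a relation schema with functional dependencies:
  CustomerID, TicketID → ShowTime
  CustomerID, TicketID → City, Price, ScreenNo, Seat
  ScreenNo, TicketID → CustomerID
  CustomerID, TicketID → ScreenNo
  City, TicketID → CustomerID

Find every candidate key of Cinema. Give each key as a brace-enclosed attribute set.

Attributes never on any right-hand side: {TicketID} — every candidate key must contain it.
{City, TicketID}⁺ = {City, CustomerID, Price, ScreenNo, Seat, ShowTime, TicketID}, which is every attribute, so {City, TicketID} is a candidate key.
{CustomerID, TicketID}⁺ = {City, CustomerID, Price, ScreenNo, Seat, ShowTime, TicketID}, which is every attribute, so {CustomerID, TicketID} is a candidate key.
{ScreenNo, TicketID}⁺ = {City, CustomerID, Price, ScreenNo, Seat, ShowTime, TicketID}, which is every attribute, so {ScreenNo, TicketID} is a candidate key.
These are minimal and exhaustive — every other superkey contains one of them.

{City, TicketID}, {CustomerID, TicketID}, {ScreenNo, TicketID}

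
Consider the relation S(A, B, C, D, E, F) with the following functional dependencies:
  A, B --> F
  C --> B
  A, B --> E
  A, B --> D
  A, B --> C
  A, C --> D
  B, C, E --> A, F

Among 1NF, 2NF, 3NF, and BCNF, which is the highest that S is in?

Candidate keys: {A, B}, {A, C}, {C, E}. Prime attributes: {A, B, C, E}.
C --> B breaks BCNF: {C}⁺ = {B, C}, so {C} is not a superkey.
Its right-hand attributes {B} are all prime, as are those of every other non-superkey FD — the relation is in 3NF.

3NF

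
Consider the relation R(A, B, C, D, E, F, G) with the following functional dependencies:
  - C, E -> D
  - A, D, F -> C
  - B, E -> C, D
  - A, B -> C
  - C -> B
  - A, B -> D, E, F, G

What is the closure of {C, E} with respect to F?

{B, C, D, E}

Start with {C, E}.
C, E -> D applies; add {D} → now {C, D, E}.
C -> B applies; add {B} → now {B, C, D, E}.
No further FD applies.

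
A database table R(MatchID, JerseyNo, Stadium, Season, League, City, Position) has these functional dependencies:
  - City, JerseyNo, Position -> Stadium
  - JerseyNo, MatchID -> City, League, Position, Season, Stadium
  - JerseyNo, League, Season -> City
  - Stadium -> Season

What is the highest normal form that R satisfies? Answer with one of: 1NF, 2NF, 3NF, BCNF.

2NF

Candidate key: {JerseyNo, MatchID}. Prime attributes: {JerseyNo, MatchID}.
For City, JerseyNo, Position -> Stadium we have {City, JerseyNo, Position}⁺ = {City, JerseyNo, Position, Season, Stadium}; {City, JerseyNo, Position} is not a superkey, so BCNF fails.
Because {Stadium} is non-prime and the left side of City, JerseyNo, Position -> Stadium is not a superkey, the relation is not in 3NF.
No non-prime attribute depends on a proper subset of any candidate key, so 2NF holds.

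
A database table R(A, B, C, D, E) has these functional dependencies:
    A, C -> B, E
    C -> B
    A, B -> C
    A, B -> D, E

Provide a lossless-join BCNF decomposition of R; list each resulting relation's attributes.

{A, C, D, E}; {B, C}

Candidate keys of the original relation: {A, B}, {A, C}.
In {A, B, C, D, E}, {C} is not a superkey ({C}⁺ restricted to this set is {B, C}), so split on C -> B into {B, C} and {A, C, D, E}.
{B, C} is in BCNF.
{A, C, D, E} is in BCNF.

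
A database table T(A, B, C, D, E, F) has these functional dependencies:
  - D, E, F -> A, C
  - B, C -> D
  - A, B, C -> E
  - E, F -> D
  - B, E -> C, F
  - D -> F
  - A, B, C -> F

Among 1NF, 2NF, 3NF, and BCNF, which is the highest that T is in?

1NF

Candidate keys: {A, B, C}, {B, E}. Prime attributes: {A, B, C, E}.
D, E, F -> A, C: {D, E, F}⁺ = {A, C, D, E, F}, which is not all of the attributes, so the left side is not a superkey — BCNF is violated.
B, C -> D has non-prime {D} on the right and a non-superkey on the left, so 3NF fails.
The proper key subset {B, C} of {A, B, C} determines non-prime {D, F}, so the relation is not even in 2NF.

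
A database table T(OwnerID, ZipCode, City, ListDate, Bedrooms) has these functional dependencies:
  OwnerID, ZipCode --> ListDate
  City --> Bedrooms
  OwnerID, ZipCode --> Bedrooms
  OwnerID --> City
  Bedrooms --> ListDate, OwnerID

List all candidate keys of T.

{Bedrooms, ZipCode}, {City, ZipCode}, {OwnerID, ZipCode}

{ZipCode} never appears on the right of any FD, so every key must include it.
{Bedrooms, ZipCode} is a candidate key since {Bedrooms, ZipCode}⁺ = {Bedrooms, City, ListDate, OwnerID, ZipCode} covers every attribute.
{City, ZipCode} is a candidate key since {City, ZipCode}⁺ = {Bedrooms, City, ListDate, OwnerID, ZipCode} covers every attribute.
{OwnerID, ZipCode} is a candidate key since {OwnerID, ZipCode}⁺ = {Bedrooms, City, ListDate, OwnerID, ZipCode} covers every attribute.
These are minimal and exhaustive — every other superkey contains one of them.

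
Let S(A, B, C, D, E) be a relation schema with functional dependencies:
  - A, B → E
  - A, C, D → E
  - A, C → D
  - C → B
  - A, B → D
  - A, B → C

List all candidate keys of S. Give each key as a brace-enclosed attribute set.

{A, B}, {A, C}

{A} never appears on the right of any FD, so every key must include it.
{A, B}⁺ = {A, B, C, D, E}, which is every attribute, so {A, B} is a candidate key.
{A, C}⁺ = {A, B, C, D, E}, which is every attribute, so {A, C} is a candidate key.
Any other superkey properly contains one of these, so there are no further candidate keys.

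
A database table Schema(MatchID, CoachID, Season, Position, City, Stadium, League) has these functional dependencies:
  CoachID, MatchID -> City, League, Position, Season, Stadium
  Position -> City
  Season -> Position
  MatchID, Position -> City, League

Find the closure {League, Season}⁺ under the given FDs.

{City, League, Position, Season}

Start with {League, Season}.
Season -> Position applies; add {Position} → now {League, Position, Season}.
Position -> City applies; add {City} → now {City, League, Position, Season}.
No further FD applies.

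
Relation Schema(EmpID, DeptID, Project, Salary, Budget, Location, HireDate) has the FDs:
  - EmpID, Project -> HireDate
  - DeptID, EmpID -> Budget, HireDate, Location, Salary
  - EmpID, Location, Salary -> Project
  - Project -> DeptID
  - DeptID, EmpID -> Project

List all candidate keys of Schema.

{EmpID} never appears on the right of any FD, so every key must include it.
Closure of {DeptID, EmpID} is {Budget, DeptID, EmpID, HireDate, Location, Project, Salary}, the whole schema; {DeptID, EmpID} is a candidate key.
Closure of {EmpID, Project} is {Budget, DeptID, EmpID, HireDate, Location, Project, Salary}, the whole schema; {EmpID, Project} is a candidate key.
Closure of {EmpID, Location, Salary} is {Budget, DeptID, EmpID, HireDate, Location, Project, Salary}, the whole schema; {EmpID, Location, Salary} is a candidate key.
No proper subset of any of these is a key, and no other minimal superkey exists.

{DeptID, EmpID}, {EmpID, Location, Salary}, {EmpID, Project}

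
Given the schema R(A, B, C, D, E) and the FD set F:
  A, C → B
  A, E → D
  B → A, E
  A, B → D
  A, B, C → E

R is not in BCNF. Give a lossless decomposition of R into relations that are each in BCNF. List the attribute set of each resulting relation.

Candidate keys of the original relation: {A, C}, {B, C}.
In {A, B, C, D, E}, {A, E} is not a superkey ({A, E}⁺ restricted to this set is {A, D, E}), so split on A, E → D into {A, D, E} and {A, B, C, E}.
{A, D, E}: every determinant is a superkey — BCNF.
In {A, B, C, E}, {B} is not a superkey ({B}⁺ restricted to this set is {A, B, E}), so split on B → A, E into {A, B, E} and {B, C}.
{A, B, E}: every determinant is a superkey — BCNF.
{B, C}: every determinant is a superkey — BCNF.

{A, B, E}; {A, D, E}; {B, C}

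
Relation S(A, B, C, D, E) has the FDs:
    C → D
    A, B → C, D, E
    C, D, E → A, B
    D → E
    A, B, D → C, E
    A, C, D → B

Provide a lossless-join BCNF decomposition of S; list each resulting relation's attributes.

{A, B, C, D}; {D, E}

Candidate keys of the original relation: {A, B}, {C}.
Within {A, B, C, D, E}: {D}⁺ ∩ {A, B, C, D, E} = {D, E}, not the whole set, so D → E violates BCNF; decompose into {D, E} and {A, B, C, D}.
{D, E}: every determinant is a superkey — BCNF.
{A, B, C, D}: every determinant is a superkey — BCNF.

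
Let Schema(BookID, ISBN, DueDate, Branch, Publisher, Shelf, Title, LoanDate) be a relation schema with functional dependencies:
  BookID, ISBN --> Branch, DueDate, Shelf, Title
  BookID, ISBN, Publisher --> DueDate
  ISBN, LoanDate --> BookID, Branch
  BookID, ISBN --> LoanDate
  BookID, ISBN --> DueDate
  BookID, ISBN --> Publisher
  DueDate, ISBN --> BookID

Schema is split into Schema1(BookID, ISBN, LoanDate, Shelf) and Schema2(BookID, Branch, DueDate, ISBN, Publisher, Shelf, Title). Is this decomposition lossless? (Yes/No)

Schema1 ∩ Schema2 = {BookID, ISBN, Shelf}; its closure under F is {BookID, Branch, DueDate, ISBN, LoanDate, Publisher, Shelf, Title}.
Schema1 is contained in that closure, so Schema1 ∩ Schema2 --> Schema1 holds and the join is lossless.

Yes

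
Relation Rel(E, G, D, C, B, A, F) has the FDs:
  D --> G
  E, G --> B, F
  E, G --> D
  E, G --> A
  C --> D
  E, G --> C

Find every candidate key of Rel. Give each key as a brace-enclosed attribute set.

{E} never appears on the right of any FD, so every key must include it.
{C, E}⁺ = {A, B, C, D, E, F, G}, which is every attribute, so {C, E} is a candidate key.
{D, E}⁺ = {A, B, C, D, E, F, G}, which is every attribute, so {D, E} is a candidate key.
{E, G}⁺ = {A, B, C, D, E, F, G}, which is every attribute, so {E, G} is a candidate key.
No proper subset of any of these is a key, and no other minimal superkey exists.

{C, E}, {D, E}, {E, G}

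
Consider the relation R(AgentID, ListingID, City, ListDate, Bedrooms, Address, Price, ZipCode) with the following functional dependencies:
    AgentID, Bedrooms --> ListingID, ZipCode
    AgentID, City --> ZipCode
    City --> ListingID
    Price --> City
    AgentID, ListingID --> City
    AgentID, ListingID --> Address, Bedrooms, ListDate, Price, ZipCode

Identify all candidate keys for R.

Attributes never on any right-hand side: {AgentID} — every candidate key must contain it.
Closure of {AgentID, Bedrooms} is {Address, AgentID, Bedrooms, City, ListDate, ListingID, Price, ZipCode}, the whole schema; {AgentID, Bedrooms} is a candidate key.
Closure of {AgentID, City} is {Address, AgentID, Bedrooms, City, ListDate, ListingID, Price, ZipCode}, the whole schema; {AgentID, City} is a candidate key.
Closure of {AgentID, ListingID} is {Address, AgentID, Bedrooms, City, ListDate, ListingID, Price, ZipCode}, the whole schema; {AgentID, ListingID} is a candidate key.
Closure of {AgentID, Price} is {Address, AgentID, Bedrooms, City, ListDate, ListingID, Price, ZipCode}, the whole schema; {AgentID, Price} is a candidate key.
Any other superkey properly contains one of these, so there are no further candidate keys.

{AgentID, Bedrooms}, {AgentID, City}, {AgentID, ListingID}, {AgentID, Price}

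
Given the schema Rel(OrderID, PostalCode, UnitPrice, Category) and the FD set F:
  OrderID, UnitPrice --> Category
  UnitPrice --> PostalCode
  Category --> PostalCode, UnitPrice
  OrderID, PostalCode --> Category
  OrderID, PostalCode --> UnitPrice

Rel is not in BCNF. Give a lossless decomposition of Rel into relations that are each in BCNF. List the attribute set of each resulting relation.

Candidate keys of the original relation: {Category, OrderID}, {OrderID, PostalCode}, {OrderID, UnitPrice}.
{Category, OrderID, PostalCode, UnitPrice}: {UnitPrice} determines {PostalCode, UnitPrice} here but is not a superkey — split on UnitPrice --> PostalCode, giving {PostalCode, UnitPrice} and {Category, OrderID, UnitPrice}.
{PostalCode, UnitPrice} has no BCNF violation.
{Category, OrderID, UnitPrice}: {Category} determines {Category, UnitPrice} here but is not a superkey — split on Category --> UnitPrice, giving {Category, UnitPrice} and {Category, OrderID}.
{Category, UnitPrice} has no BCNF violation.
{Category, OrderID} has no BCNF violation.

{Category, OrderID}; {Category, UnitPrice}; {PostalCode, UnitPrice}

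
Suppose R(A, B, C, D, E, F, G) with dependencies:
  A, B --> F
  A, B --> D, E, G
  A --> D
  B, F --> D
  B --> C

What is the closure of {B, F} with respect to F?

Start with {B, F}.
B, F --> D applies; add {D} → now {B, D, F}.
B --> C applies; add {C} → now {B, C, D, F}.
No further FD applies.

{B, C, D, F}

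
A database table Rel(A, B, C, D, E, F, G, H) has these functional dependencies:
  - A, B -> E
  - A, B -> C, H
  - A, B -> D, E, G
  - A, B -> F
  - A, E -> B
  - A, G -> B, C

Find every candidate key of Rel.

{A, B}, {A, E}, {A, G}

No FD produces {A}, so it must be in every candidate key.
{A, B}⁺ = {A, B, C, D, E, F, G, H} — all of the relation — so {A, B} is a candidate key.
{A, E}⁺ = {A, B, C, D, E, F, G, H} — all of the relation — so {A, E} is a candidate key.
{A, G}⁺ = {A, B, C, D, E, F, G, H} — all of the relation — so {A, G} is a candidate key.
These are minimal and exhaustive — every other superkey contains one of them.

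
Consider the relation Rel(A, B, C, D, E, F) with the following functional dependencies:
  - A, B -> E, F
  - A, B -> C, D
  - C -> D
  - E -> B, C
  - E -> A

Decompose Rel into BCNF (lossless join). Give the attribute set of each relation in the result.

{A, B, C, E, F}; {C, D}

Candidate keys of the original relation: {A, B}, {E}.
{A, B, C, D, E, F}: {C} determines {C, D} here but is not a superkey — split on C -> D, giving {C, D} and {A, B, C, E, F}.
{C, D} is in BCNF.
{A, B, C, E, F} is in BCNF.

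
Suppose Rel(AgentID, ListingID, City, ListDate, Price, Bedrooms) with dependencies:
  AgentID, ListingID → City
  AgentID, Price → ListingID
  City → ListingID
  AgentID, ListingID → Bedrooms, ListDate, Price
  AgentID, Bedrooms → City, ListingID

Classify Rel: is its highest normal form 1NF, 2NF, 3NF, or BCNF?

Candidate keys: {AgentID, Bedrooms}, {AgentID, City}, {AgentID, ListingID}, {AgentID, Price}. Prime attributes: {AgentID, Bedrooms, City, ListingID, Price}.
City → ListingID breaks BCNF: {City}⁺ = {City, ListingID}, so {City} is not a superkey.
But every attribute on its right side ({ListingID}) is prime, and the same holds for every other non-superkey FD, so 3NF still holds.

3NF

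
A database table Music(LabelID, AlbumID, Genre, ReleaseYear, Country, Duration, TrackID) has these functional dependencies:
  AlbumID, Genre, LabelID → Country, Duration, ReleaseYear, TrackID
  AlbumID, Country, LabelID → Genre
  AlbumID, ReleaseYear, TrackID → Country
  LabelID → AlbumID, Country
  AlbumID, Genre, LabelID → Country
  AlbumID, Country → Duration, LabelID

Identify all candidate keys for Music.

Closure of {LabelID} is {AlbumID, Country, Duration, Genre, LabelID, ReleaseYear, TrackID}, the whole schema; {LabelID} is a candidate key.
Closure of {AlbumID, Country} is {AlbumID, Country, Duration, Genre, LabelID, ReleaseYear, TrackID}, the whole schema; {AlbumID, Country} is a candidate key.
Closure of {AlbumID, ReleaseYear, TrackID} is {AlbumID, Country, Duration, Genre, LabelID, ReleaseYear, TrackID}, the whole schema; {AlbumID, ReleaseYear, TrackID} is a candidate key.
These are minimal and exhaustive — every other superkey contains one of them.

{AlbumID, Country}, {AlbumID, ReleaseYear, TrackID}, {LabelID}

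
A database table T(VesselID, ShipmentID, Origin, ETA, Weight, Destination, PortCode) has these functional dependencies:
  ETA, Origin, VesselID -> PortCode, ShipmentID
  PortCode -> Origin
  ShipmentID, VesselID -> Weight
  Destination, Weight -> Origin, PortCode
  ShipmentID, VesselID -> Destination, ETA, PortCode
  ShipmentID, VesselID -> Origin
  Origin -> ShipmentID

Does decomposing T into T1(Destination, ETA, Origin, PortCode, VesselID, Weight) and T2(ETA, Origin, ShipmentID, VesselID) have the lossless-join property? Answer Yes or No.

Yes

Common attributes: {ETA, Origin, VesselID}; their closure is {Destination, ETA, Origin, PortCode, ShipmentID, VesselID, Weight}.
T1 is contained in that closure, so T1 ∩ T2 -> T1 holds and the join is lossless.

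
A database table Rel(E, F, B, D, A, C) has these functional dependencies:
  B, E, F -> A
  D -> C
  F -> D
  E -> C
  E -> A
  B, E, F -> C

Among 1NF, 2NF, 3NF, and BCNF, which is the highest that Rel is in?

Candidate key: {B, E, F}. Prime attributes: {B, E, F}.
For D -> C we have {D}⁺ = {C, D}; {D} is not a superkey, so BCNF fails.
Because {C} is non-prime and the left side of D -> C is not a superkey, the relation is not in 3NF.
Since {E} ⊂ {B, E, F} and {E}⁺ ⊇ {A, C} with {A, C} non-prime, there is a partial dependency; 2NF fails.

1NF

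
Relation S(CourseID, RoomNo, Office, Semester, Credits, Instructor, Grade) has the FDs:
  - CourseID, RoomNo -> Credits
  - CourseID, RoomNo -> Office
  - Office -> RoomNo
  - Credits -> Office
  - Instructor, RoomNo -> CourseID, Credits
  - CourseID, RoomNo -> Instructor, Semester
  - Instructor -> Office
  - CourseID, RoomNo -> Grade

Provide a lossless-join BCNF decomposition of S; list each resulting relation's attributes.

{CourseID, Credits, Grade, Instructor, Semester}; {Credits, Office}; {Office, RoomNo}

Candidate keys of the original relation: {CourseID, Credits}, {CourseID, Office}, {CourseID, RoomNo}, {Instructor}.
{CourseID, Credits, Grade, Instructor, Office, RoomNo, Semester}: {Office} determines {Office, RoomNo} here but is not a superkey — split on Office -> RoomNo, giving {Office, RoomNo} and {CourseID, Credits, Grade, Instructor, Office, Semester}.
{Office, RoomNo}: every determinant is a superkey — BCNF.
{CourseID, Credits, Grade, Instructor, Office, Semester}: {Credits} determines {Credits, Office} here but is not a superkey — split on Credits -> Office, giving {Credits, Office} and {CourseID, Credits, Grade, Instructor, Semester}.
{Credits, Office}: every determinant is a superkey — BCNF.
{CourseID, Credits, Grade, Instructor, Semester}: every determinant is a superkey — BCNF.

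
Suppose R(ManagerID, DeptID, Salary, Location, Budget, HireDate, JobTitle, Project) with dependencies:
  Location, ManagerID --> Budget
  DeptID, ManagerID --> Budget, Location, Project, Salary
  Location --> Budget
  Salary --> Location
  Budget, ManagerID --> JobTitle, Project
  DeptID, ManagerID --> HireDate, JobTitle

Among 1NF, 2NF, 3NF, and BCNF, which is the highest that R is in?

Candidate key: {DeptID, ManagerID}. Prime attributes: {DeptID, ManagerID}.
Location, ManagerID --> Budget: {Location, ManagerID}⁺ = {Budget, JobTitle, Location, ManagerID, Project}, which is not all of the attributes, so the left side is not a superkey — BCNF is violated.
Location, ManagerID --> Budget determines the non-prime attribute {Budget} from a non-superkey — 3NF is violated.
Checking every proper subset of each key, none determines a non-prime attribute — 2NF is satisfied.

2NF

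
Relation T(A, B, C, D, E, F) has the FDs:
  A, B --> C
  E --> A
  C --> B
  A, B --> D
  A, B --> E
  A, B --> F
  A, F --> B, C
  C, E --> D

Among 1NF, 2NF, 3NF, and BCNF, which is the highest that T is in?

3NF

Candidate keys: {A, B}, {A, C}, {A, F}, {B, E}, {C, E}, {E, F}. Prime attributes: {A, B, C, E, F}.
For E --> A we have {E}⁺ = {A, E}; {E} is not a superkey, so BCNF fails.
But every attribute on its right side ({A}) is prime, and the same holds for every other non-superkey FD, so 3NF still holds.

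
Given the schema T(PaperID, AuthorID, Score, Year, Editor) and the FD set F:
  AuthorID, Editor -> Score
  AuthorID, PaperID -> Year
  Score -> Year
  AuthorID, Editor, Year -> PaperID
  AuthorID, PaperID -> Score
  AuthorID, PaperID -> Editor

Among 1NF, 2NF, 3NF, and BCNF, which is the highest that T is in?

2NF

Candidate keys: {AuthorID, Editor}, {AuthorID, PaperID}. Prime attributes: {AuthorID, Editor, PaperID}.
Score -> Year breaks BCNF: {Score}⁺ = {Score, Year}, so {Score} is not a superkey.
Score -> Year determines the non-prime attribute {Year} from a non-superkey — 3NF is violated.
Checking every proper subset of each key, none determines a non-prime attribute — 2NF is satisfied.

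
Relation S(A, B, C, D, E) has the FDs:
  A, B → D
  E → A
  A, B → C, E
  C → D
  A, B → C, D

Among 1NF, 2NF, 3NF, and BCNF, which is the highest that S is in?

Candidate keys: {A, B}, {B, E}. Prime attributes: {A, B, E}.
E → A breaks BCNF: {E}⁺ = {A, E}, so {E} is not a superkey.
C → D has non-prime {D} on the right and a non-superkey on the left, so 3NF fails.
No non-prime attribute depends on a proper subset of any candidate key, so 2NF holds.

2NF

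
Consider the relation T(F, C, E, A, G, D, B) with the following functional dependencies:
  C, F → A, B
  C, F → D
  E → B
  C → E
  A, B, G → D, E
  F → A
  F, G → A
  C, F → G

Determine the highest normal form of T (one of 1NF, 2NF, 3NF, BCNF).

Candidate key: {C, F}. Prime attributes: {C, F}.
E → B breaks BCNF: {E}⁺ = {B, E}, so {E} is not a superkey.
E → B has non-prime {B} on the right and a non-superkey on the left, so 3NF fails.
{C} is a proper subset of the key {C, F}, and {C}⁺ contains the non-prime attributes {B, E} — a partial dependency, so 2NF is violated.

1NF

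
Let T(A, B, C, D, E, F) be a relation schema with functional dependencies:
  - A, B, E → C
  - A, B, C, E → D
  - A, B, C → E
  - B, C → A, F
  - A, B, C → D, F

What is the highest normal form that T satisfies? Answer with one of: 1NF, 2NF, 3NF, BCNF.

Candidate keys: {A, B, E}, {B, C}. Prime attributes: {A, B, C, E}.
Each dependency's left side is a superkey — BCNF holds.

BCNF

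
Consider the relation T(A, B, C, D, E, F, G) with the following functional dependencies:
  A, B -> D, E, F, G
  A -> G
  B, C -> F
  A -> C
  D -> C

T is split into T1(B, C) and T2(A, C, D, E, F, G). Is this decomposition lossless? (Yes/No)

No

The shared attributes are {C} and {C}⁺ = {C}.
T1 ⊄ {C} and T2 ⊄ {C}, so the split is lossy.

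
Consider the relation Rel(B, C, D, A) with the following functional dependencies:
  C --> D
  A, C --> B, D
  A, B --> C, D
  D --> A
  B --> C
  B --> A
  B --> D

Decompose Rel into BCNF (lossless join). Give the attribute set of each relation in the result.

{A, D}; {B, C, D}

Candidate keys of the original relation: {B}, {C}.
In {A, B, C, D}, {D} is not a superkey ({D}⁺ restricted to this set is {A, D}), so split on D --> A into {A, D} and {B, C, D}.
{A, D}: every determinant is a superkey — BCNF.
{B, C, D}: every determinant is a superkey — BCNF.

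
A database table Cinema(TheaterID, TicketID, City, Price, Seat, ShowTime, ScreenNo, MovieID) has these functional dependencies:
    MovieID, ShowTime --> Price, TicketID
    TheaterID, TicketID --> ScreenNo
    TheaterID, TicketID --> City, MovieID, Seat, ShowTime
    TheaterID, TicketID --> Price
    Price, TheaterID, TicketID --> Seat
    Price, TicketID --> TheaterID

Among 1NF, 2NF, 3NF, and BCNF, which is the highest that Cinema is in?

BCNF

Candidate keys: {MovieID, ShowTime}, {Price, TicketID}, {TheaterID, TicketID}. Prime attributes: {MovieID, Price, ShowTime, TheaterID, TicketID}.
The left-hand side of every FD is a superkey, so BCNF is satisfied.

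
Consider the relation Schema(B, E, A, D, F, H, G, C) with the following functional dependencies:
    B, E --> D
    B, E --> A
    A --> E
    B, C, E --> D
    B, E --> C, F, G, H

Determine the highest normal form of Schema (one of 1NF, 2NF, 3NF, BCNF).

Candidate keys: {A, B}, {B, E}. Prime attributes: {A, B, E}.
For A --> E we have {A}⁺ = {A, E}; {A} is not a superkey, so BCNF fails.
Its right-hand attributes {E} are all prime, as are those of every other non-superkey FD — the relation is in 3NF.

3NF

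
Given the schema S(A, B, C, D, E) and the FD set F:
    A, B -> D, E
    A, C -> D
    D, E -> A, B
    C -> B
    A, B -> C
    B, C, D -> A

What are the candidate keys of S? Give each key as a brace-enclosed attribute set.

{A, B}⁺ = {A, B, C, D, E}, which is every attribute, so {A, B} is a candidate key.
{A, C}⁺ = {A, B, C, D, E}, which is every attribute, so {A, C} is a candidate key.
{C, D}⁺ = {A, B, C, D, E}, which is every attribute, so {C, D} is a candidate key.
{D, E}⁺ = {A, B, C, D, E}, which is every attribute, so {D, E} is a candidate key.
No proper subset of any of these is a key, and no other minimal superkey exists.

{A, B}, {A, C}, {C, D}, {D, E}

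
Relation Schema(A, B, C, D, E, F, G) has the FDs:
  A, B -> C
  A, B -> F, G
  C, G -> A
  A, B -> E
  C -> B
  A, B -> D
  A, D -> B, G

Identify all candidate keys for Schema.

{A, B}⁺ = {A, B, C, D, E, F, G} — all of the relation — so {A, B} is a candidate key.
{A, C}⁺ = {A, B, C, D, E, F, G} — all of the relation — so {A, C} is a candidate key.
{A, D}⁺ = {A, B, C, D, E, F, G} — all of the relation — so {A, D} is a candidate key.
{C, G}⁺ = {A, B, C, D, E, F, G} — all of the relation — so {C, G} is a candidate key.
These are minimal and exhaustive — every other superkey contains one of them.

{A, B}, {A, C}, {A, D}, {C, G}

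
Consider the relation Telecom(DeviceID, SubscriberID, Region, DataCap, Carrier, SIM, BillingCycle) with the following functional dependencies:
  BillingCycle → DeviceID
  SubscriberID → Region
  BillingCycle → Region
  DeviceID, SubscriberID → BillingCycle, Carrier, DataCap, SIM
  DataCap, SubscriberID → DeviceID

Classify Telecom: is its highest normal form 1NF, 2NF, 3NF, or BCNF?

1NF

Candidate keys: {BillingCycle, SubscriberID}, {DataCap, SubscriberID}, {DeviceID, SubscriberID}. Prime attributes: {BillingCycle, DataCap, DeviceID, SubscriberID}.
For BillingCycle → DeviceID we have {BillingCycle}⁺ = {BillingCycle, DeviceID, Region}; {BillingCycle} is not a superkey, so BCNF fails.
SubscriberID → Region determines the non-prime attribute {Region} from a non-superkey — 3NF is violated.
{BillingCycle} is a proper subset of the key {BillingCycle, SubscriberID}, and {BillingCycle}⁺ contains the non-prime attribute {Region} — a partial dependency, so 2NF is violated.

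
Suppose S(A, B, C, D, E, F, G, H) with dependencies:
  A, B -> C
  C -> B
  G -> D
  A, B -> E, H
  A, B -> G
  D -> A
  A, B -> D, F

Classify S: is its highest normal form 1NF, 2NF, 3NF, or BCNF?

Candidate keys: {A, B}, {A, C}, {B, D}, {B, G}, {C, D}, {C, G}. Prime attributes: {A, B, C, D, G}.
C -> B: {C}⁺ = {B, C}, which is not all of the attributes, so the left side is not a superkey — BCNF is violated.
Since {B} ⊆ prime attributes and every other non-superkey FD also has a prime right side, the schema is in 3NF.

3NF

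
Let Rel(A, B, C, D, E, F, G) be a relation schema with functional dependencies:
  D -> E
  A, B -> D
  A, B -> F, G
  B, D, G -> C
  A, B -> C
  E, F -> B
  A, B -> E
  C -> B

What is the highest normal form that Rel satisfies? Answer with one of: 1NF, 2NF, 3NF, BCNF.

3NF

Candidate keys: {A, B}, {A, C}, {A, D, F}, {A, E, F}. Prime attributes: {A, B, C, D, E, F}.
D -> E breaks BCNF: {D}⁺ = {D, E}, so {D} is not a superkey.
Since {E} ⊆ prime attributes and every other non-superkey FD also has a prime right side, the schema is in 3NF.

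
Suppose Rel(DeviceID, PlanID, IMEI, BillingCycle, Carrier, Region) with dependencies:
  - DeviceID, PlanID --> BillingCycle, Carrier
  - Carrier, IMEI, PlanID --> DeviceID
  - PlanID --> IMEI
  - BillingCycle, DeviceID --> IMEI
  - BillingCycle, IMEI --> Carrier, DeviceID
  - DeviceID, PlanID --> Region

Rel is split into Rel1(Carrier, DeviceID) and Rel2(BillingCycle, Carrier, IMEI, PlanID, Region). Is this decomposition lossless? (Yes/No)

Rel1 ∩ Rel2 = {Carrier}; its closure under F is {Carrier}.
Neither Rel1 nor Rel2 is contained in that closure, so the decomposition is lossy.

No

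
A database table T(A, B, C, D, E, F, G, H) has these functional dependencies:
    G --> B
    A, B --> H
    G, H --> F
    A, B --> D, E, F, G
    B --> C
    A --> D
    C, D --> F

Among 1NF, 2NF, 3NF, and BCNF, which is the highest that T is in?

1NF

Candidate keys: {A, B}, {A, G}. Prime attributes: {A, B, G}.
G --> B breaks BCNF: {G}⁺ = {B, C, G}, so {G} is not a superkey.
Because {F} is non-prime and the left side of G, H --> F is not a superkey, the relation is not in 3NF.
The proper key subset {A} of {A, B} determines non-prime {D}, so the relation is not even in 2NF.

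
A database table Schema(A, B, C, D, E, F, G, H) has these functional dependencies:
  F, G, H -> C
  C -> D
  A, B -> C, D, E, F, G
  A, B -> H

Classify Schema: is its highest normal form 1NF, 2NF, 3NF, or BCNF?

Candidate key: {A, B}. Prime attributes: {A, B}.
F, G, H -> C: {F, G, H}⁺ = {C, D, F, G, H}, which is not all of the attributes, so the left side is not a superkey — BCNF is violated.
F, G, H -> C determines the non-prime attribute {C} from a non-superkey — 3NF is violated.
No non-prime attribute depends on a proper subset of any candidate key, so 2NF holds.

2NF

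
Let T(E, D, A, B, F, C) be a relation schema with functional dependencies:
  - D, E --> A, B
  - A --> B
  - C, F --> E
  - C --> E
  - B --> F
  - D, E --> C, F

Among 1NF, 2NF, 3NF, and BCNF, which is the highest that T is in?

Candidate keys: {C, D}, {D, E}. Prime attributes: {C, D, E}.
A --> B: {A}⁺ = {A, B, F}, which is not all of the attributes, so the left side is not a superkey — BCNF is violated.
A --> B determines the non-prime attribute {B} from a non-superkey — 3NF is violated.
No proper subset of a key has a non-prime attribute in its closure, so there is no partial dependency; 2NF holds.

2NF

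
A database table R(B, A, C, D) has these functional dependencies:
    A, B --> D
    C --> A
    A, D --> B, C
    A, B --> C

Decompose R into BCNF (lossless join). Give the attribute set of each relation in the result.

Candidate keys of the original relation: {A, B}, {A, D}, {B, C}, {C, D}.
In {A, B, C, D}, {C} is not a superkey ({C}⁺ restricted to this set is {A, C}), so split on C --> A into {A, C} and {B, C, D}.
{A, C} has no BCNF violation.
{B, C, D} has no BCNF violation.

{A, C}; {B, C, D}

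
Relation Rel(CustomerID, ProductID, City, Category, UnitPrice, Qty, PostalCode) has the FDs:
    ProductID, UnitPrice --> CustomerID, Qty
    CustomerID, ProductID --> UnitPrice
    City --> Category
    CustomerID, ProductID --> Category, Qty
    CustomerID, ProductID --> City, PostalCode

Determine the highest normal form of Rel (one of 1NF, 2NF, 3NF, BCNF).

Candidate keys: {CustomerID, ProductID}, {ProductID, UnitPrice}. Prime attributes: {CustomerID, ProductID, UnitPrice}.
City --> Category breaks BCNF: {City}⁺ = {Category, City}, so {City} is not a superkey.
Because {Category} is non-prime and the left side of City --> Category is not a superkey, the relation is not in 3NF.
No proper subset of a key has a non-prime attribute in its closure, so there is no partial dependency; 2NF holds.

2NF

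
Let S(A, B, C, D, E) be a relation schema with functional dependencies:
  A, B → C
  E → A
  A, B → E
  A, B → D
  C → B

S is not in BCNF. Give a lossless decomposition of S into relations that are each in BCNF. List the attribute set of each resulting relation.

{A, E}; {B, C}; {C, D, E}

Candidate keys of the original relation: {A, B}, {A, C}, {B, E}, {C, E}.
In {A, B, C, D, E}, {E} is not a superkey ({E}⁺ restricted to this set is {A, E}), so split on E → A into {A, E} and {B, C, D, E}.
{A, E}: every determinant is a superkey — BCNF.
In {B, C, D, E}, {C} is not a superkey ({C}⁺ restricted to this set is {B, C}), so split on C → B into {B, C} and {C, D, E}.
{B, C}: every determinant is a superkey — BCNF.
{C, D, E}: every determinant is a superkey — BCNF.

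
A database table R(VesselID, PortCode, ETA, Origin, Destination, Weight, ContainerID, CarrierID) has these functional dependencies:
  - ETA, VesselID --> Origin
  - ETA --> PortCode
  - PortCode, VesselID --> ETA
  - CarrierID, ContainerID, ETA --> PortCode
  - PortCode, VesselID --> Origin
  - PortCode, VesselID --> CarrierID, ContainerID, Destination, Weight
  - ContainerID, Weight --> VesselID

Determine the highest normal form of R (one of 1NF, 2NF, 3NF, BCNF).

Candidate keys: {ContainerID, ETA, Weight}, {ContainerID, PortCode, Weight}, {ETA, VesselID}, {PortCode, VesselID}. Prime attributes: {ContainerID, ETA, PortCode, VesselID, Weight}.
ETA --> PortCode: {ETA}⁺ = {ETA, PortCode}, which is not all of the attributes, so the left side is not a superkey — BCNF is violated.
Since {PortCode} ⊆ prime attributes and every other non-superkey FD also has a prime right side, the schema is in 3NF.

3NF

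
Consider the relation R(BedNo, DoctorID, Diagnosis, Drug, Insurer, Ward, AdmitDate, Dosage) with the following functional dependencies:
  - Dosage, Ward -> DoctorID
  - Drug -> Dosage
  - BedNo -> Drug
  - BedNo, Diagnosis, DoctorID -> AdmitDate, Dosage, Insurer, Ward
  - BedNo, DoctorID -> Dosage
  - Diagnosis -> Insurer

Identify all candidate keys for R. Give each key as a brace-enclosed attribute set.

{BedNo, Diagnosis} never appear on the right of any FD, so every key must include all of them.
{BedNo, Diagnosis, DoctorID}⁺ = {AdmitDate, BedNo, Diagnosis, DoctorID, Dosage, Drug, Insurer, Ward} — all of the relation — so {BedNo, Diagnosis, DoctorID} is a candidate key.
{BedNo, Diagnosis, Ward}⁺ = {AdmitDate, BedNo, Diagnosis, DoctorID, Dosage, Drug, Insurer, Ward} — all of the relation — so {BedNo, Diagnosis, Ward} is a candidate key.
No proper subset of any of these is a key, and no other minimal superkey exists.

{BedNo, Diagnosis, DoctorID}, {BedNo, Diagnosis, Ward}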